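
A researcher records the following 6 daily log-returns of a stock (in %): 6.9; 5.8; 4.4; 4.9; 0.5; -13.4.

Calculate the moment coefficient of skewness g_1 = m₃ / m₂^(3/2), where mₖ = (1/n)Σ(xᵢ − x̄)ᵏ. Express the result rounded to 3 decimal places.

x̄ = (6.9 + 5.8 + 4.4 + 4.9 + 0.5 - 13.4) / 6 = 1.5167
deviations (xᵢ − x̄): 5.3833, 4.2833, 2.8833, 3.3833, -1.0167, -14.9167
Σ(xᵢ − x̄)² = 290.6283 ⇒ m₂ = 290.6283/6 = 48.43806
Σ(xᵢ − x̄)³ = -3022.8164 ⇒ m₃ = -3022.8164/6 = -503.80274
m₂^(3/2) = 48.43806^(1.5) = 337.11653
g_1 = m₃ / m₂^(3/2) = -503.80274 / 337.11653 ≈ -1.494

-1.494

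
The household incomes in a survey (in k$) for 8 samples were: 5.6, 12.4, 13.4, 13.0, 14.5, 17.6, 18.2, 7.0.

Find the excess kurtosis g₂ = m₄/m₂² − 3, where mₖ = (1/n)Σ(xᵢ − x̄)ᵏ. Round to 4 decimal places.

-0.9450

x̄ = 12.7125
Σ(xᵢ − x̄)² = 141.0688 ⇒ m₂ = 17.63359
Σ(xᵢ − x̄)⁴ = 5111.8422 ⇒ m₄ = 638.98028
m₂² = 310.94363
g₂ = m₄/m₂² − 3 = 2.05497 − 3 ≈ -0.9450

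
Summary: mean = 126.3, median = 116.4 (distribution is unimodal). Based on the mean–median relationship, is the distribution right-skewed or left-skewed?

mean − median = 126.3 − 116.4 = 9.9
mean > median ⇒ the longer tail is on the right ⇒ right-skewed (positively skewed).

right-skewed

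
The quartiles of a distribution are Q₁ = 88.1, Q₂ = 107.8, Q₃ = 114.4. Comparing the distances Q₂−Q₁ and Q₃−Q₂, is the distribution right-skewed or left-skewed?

left-skewed

Q₂ − Q₁ = 19.7;  Q₃ − Q₂ = 6.6
Q₂ − Q₁ > Q₃ − Q₂ ⇒ the lower half is more spread out ⇒ left-skewed.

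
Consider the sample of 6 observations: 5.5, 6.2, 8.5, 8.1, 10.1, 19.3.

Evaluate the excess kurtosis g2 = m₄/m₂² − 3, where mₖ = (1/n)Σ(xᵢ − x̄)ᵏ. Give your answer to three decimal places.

x̄ = 9.6167
Σ(xᵢ − x̄)² = 126.1683 ⇒ m₂ = 21.02806
Σ(xᵢ − x̄)⁴ = 9222.6127 ⇒ m₄ = 1537.10212
m₂² = 442.17912
g2 = m₄/m₂² − 3 = 3.47620 − 3 ≈ 0.476

0.476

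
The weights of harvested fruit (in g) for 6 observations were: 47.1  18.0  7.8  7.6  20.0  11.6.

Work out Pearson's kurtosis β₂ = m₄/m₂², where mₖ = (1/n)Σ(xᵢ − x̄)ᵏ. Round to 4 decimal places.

x̄ = 18.6833
Σ(xᵢ − x̄)² = 1101.1683 ⇒ m₂ = 183.52806
Σ(xᵢ − x̄)⁴ = 683707.4925 ⇒ m₄ = 113951.24875
m₂² = 33682.54718
β₂ = m₄/m₂² = 113951.24875 / 33682.54718 ≈ 3.3831

3.3831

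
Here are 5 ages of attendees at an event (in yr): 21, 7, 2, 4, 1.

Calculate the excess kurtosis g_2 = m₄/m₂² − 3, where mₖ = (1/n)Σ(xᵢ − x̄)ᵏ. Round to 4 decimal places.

-0.1438

x̄ = 7.0000
Σ(xᵢ − x̄)² = 266.0000 ⇒ m₂ = 53.20000
Σ(xᵢ − x̄)⁴ = 40418.0000 ⇒ m₄ = 8083.60000
m₂² = 2830.24000
g_2 = m₄/m₂² − 3 = 2.85615 − 3 ≈ -0.1438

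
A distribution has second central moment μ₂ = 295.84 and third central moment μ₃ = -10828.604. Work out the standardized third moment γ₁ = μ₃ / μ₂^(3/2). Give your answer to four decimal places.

-2.1281

σ = √μ₂ = √295.84 = 17.20000
σ³ = μ₂^(3/2) = 5088.44800
γ₁ = μ₃/σ³ = -10828.604 / 5088.44800 ≈ -2.1281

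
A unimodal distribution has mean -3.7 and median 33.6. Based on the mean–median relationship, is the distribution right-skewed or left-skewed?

left-skewed

mean − median = -3.7 − 33.6 = -37.3
mean < median ⇒ the longer tail is on the left ⇒ left-skewed (negatively skewed).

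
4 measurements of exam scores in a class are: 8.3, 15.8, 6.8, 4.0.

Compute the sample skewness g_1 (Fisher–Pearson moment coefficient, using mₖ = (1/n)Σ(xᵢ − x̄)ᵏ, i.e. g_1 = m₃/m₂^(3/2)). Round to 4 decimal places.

x̄ = (8.3 + 15.8 + 6.8 + 4.0) / 4 = 8.7250
deviations (xᵢ − x̄): -0.4250, 7.0750, -1.9250, -4.7250
Σ(xᵢ − x̄)² = 76.2675 ⇒ m₂ = 76.2675/4 = 19.06688
Σ(xᵢ − x̄)³ = 241.4449 ⇒ m₃ = 241.4449/4 = 60.36122
m₂^(3/2) = 19.06688^(1.5) = 83.25672
g_1 = m₃ / m₂^(3/2) = 60.36122 / 83.25672 ≈ 0.7250

0.7250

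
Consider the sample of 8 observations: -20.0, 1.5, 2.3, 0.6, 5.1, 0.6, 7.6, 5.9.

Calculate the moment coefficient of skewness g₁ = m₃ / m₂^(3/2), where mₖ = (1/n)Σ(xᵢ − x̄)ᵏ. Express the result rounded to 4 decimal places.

-1.8603

x̄ = (-20.0 + 1.5 + 2.3 + 0.6 + 5.1 + 0.6 + 7.6 + 5.9) / 8 = 0.4500
deviations (xᵢ − x̄): -20.4500, 1.0500, 1.8500, 0.1500, 4.6500, 0.1500, 7.1500, 5.4500
Σ(xᵢ − x̄)² = 525.2200 ⇒ m₂ = 525.2200/8 = 65.65250
Σ(xᵢ − x̄)³ = -7916.7960 ⇒ m₃ = -7916.7960/8 = -989.59950
m₂^(3/2) = 65.65250^(1.5) = 531.95746
g₁ = m₃ / m₂^(3/2) = -989.59950 / 531.95746 ≈ -1.8603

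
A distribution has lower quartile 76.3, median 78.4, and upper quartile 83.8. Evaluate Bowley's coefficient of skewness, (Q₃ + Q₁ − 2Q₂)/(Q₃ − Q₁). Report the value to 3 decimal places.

0.440

numerator: Q₃ + Q₁ − 2Q₂ = 83.8 + 76.3 − 2×78.4 = 3.3000
denominator: Q₃ − Q₁ = 83.8 − 76.3 = 7.5000
Bowley skewness = 3.3000 / 7.5000 ≈ 0.440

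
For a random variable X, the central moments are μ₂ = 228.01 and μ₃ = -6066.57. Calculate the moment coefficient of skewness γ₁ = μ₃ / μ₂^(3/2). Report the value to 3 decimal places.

-1.762

σ = √μ₂ = √228.01 = 15.10000
σ³ = μ₂^(3/2) = 3442.95100
γ₁ = μ₃/σ³ = -6066.57 / 3442.95100 ≈ -1.762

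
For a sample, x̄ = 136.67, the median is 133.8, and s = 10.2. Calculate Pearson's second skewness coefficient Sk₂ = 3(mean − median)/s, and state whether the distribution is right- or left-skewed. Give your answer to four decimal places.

0.8441, right-skewed

Sk₂ = 3(136.67 − 133.8) / 10.2 = 3 × 2.8700 / 10.2
    = 8.6100 / 10.2 ≈ 0.8441
Sk₂ > 0 ⇒ mean > median ⇒ right-skewed (positive skew).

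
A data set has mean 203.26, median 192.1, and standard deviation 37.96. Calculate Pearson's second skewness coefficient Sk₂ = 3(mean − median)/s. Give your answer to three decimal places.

0.882

Sk₂ = 3(203.26 − 192.1) / 37.96 = 3 × 11.1600 / 37.96
    = 33.4800 / 37.96 ≈ 0.882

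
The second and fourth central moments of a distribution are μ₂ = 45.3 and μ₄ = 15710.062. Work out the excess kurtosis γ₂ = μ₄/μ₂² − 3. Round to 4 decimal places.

μ₂² = 45.3² = 2052.09000
μ₄/μ₂² = 15710.062 / 2052.09000 = 7.65564
γ₂ = 7.65564 − 3 ≈ 4.6556

4.6556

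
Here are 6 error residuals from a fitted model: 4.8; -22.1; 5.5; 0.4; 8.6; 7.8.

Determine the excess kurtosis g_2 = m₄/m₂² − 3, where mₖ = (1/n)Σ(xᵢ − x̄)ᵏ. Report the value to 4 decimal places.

0.7589

x̄ = 0.8333
Σ(xᵢ − x̄)² = 672.4933 ⇒ m₂ = 112.08222
Σ(xᵢ − x̄)⁴ = 283326.6544 ⇒ m₄ = 47221.10907
m₂² = 12562.42454
g_2 = m₄/m₂² − 3 = 3.75892 − 3 ≈ 0.7589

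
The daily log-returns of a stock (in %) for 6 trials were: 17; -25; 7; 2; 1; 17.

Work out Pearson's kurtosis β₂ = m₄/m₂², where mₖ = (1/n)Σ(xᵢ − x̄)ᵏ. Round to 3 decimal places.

x̄ = 3.1667
Σ(xᵢ − x̄)² = 1196.8333 ⇒ m₂ = 199.47222
Σ(xᵢ − x̄)⁴ = 702899.8194 ⇒ m₄ = 117149.96991
m₂² = 39789.16744
β₂ = m₄/m₂² = 117149.96991 / 39789.16744 ≈ 2.944

2.944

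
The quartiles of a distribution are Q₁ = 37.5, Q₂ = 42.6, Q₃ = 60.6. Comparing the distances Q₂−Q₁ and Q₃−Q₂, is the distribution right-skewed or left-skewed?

Q₂ − Q₁ = 5.1;  Q₃ − Q₂ = 18.0
Q₃ − Q₂ > Q₂ − Q₁ ⇒ the upper half is more spread out ⇒ right-skewed.

right-skewed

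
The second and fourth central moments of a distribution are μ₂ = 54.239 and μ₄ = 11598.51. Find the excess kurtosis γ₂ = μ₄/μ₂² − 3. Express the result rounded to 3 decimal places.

0.943

μ₂² = 54.239² = 2941.86912
μ₄/μ₂² = 11598.51 / 2941.86912 = 3.94256
γ₂ = 3.94256 − 3 ≈ 0.943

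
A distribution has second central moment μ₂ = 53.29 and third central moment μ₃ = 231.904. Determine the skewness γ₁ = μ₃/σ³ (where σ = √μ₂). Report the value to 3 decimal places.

σ = √μ₂ = √53.29 = 7.30000
σ³ = μ₂^(3/2) = 389.01700
γ₁ = μ₃/σ³ = 231.904 / 389.01700 ≈ 0.596

0.596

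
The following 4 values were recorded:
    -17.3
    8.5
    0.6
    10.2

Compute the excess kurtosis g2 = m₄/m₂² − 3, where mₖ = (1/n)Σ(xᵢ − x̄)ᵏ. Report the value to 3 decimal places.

-0.990

x̄ = 0.5000
Σ(xᵢ − x̄)² = 474.9400 ⇒ m₂ = 118.73500
Σ(xᵢ − x̄)⁴ = 113336.5138 ⇒ m₄ = 28334.12845
m₂² = 14098.00023
g2 = m₄/m₂² − 3 = 2.00980 − 3 ≈ -0.990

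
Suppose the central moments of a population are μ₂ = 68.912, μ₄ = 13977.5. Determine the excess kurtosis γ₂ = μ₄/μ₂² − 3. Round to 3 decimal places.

μ₂² = 68.912² = 4748.86374
μ₄/μ₂² = 13977.5 / 4748.86374 = 2.94334
γ₂ = 2.94334 − 3 ≈ -0.057

-0.057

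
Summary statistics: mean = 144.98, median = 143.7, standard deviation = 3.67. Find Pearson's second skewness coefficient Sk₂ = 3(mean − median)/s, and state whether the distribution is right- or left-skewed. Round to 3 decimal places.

1.046, right-skewed

Sk₂ = 3(144.98 − 143.7) / 3.67 = 3 × 1.2800 / 3.67
    = 3.8400 / 3.67 ≈ 1.046
Sk₂ > 0 ⇒ mean > median ⇒ right-skewed (positive skew).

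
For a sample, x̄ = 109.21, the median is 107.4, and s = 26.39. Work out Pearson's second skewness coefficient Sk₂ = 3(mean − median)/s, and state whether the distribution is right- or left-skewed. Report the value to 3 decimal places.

Sk₂ = 3(109.21 − 107.4) / 26.39 = 3 × 1.8100 / 26.39
    = 5.4300 / 26.39 ≈ 0.206
Sk₂ > 0 ⇒ mean > median ⇒ right-skewed (positive skew).

0.206, right-skewed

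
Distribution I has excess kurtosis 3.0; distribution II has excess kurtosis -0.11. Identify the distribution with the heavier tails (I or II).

I

Higher excess kurtosis ⇒ heavier tails relative to the normal distribution.
3.0 vs -0.11: the larger is 3.0, so I has heavier tails. (I is leptokurtic — heavier-than-normal tails; the other is platykurtic.)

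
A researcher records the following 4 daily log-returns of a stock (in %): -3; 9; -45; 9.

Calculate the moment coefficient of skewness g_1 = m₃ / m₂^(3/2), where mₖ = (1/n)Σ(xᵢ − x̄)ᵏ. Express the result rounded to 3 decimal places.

x̄ = (-3 + 9 - 45 + 9) / 4 = -7.5000
deviations (xᵢ − x̄): 4.5000, 16.5000, -37.5000, 16.5000
Σ(xᵢ − x̄)² = 1971.0000 ⇒ m₂ = 1971.0000/4 = 492.75000
Σ(xᵢ − x̄)³ = -43659.0000 ⇒ m₃ = -43659.0000/4 = -10914.75000
m₂^(3/2) = 492.75000^(1.5) = 10938.05114
g_1 = m₃ / m₂^(3/2) = -10914.75000 / 10938.05114 ≈ -0.998

-0.998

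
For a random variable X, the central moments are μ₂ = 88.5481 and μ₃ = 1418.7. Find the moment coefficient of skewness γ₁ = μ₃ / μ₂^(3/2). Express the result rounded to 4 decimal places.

1.7026

σ = √μ₂ = √88.5481 = 9.41000
σ³ = μ₂^(3/2) = 833.23762
γ₁ = μ₃/σ³ = 1418.7 / 833.23762 ≈ 1.7026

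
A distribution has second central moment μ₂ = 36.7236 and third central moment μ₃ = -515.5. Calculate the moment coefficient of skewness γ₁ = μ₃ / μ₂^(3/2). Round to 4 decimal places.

σ = √μ₂ = √36.7236 = 6.06000
σ³ = μ₂^(3/2) = 222.54502
γ₁ = μ₃/σ³ = -515.5 / 222.54502 ≈ -2.3164

-2.3164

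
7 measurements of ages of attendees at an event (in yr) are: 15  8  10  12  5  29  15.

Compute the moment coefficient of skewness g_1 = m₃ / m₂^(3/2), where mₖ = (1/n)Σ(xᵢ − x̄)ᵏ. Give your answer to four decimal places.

x̄ = (15 + 8 + 10 + 12 + 5 + 29 + 15) / 7 = 13.4286
deviations (xᵢ − x̄): 1.5714, -5.4286, -3.4286, -1.4286, -8.4286, 15.5714, 1.5714
Σ(xᵢ − x̄)² = 361.7143 ⇒ m₂ = 361.7143/7 = 51.67347
Σ(xᵢ − x̄)³ = 2981.3878 ⇒ m₃ = 2981.3878/7 = 425.91254
m₂^(3/2) = 51.67347^(1.5) = 371.45091
g_1 = m₃ / m₂^(3/2) = 425.91254 / 371.45091 ≈ 1.1466

1.1466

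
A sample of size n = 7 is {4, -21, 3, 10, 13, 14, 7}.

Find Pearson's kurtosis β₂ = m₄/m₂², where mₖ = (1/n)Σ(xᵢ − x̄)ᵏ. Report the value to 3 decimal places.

x̄ = 4.2857
Σ(xᵢ − x̄)² = 851.4286 ⇒ m₂ = 121.63265
Σ(xᵢ − x̄)⁴ = 424585.7376 ⇒ m₄ = 60655.10537
m₂² = 14794.50229
β₂ = m₄/m₂² = 60655.10537 / 14794.50229 ≈ 4.100

4.100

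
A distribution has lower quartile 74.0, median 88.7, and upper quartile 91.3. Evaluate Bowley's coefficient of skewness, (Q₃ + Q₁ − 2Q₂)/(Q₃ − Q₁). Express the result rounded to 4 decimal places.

-0.6994

numerator: Q₃ + Q₁ − 2Q₂ = 91.3 + 74.0 − 2×88.7 = -12.1000
denominator: Q₃ − Q₁ = 91.3 − 74.0 = 17.3000
Bowley skewness = -12.1000 / 17.3000 ≈ -0.6994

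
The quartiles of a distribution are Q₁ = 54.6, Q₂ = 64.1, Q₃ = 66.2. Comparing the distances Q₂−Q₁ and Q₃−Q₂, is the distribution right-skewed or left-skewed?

Q₂ − Q₁ = 9.5;  Q₃ − Q₂ = 2.1
Q₂ − Q₁ > Q₃ − Q₂ ⇒ the lower half is more spread out ⇒ left-skewed.

left-skewed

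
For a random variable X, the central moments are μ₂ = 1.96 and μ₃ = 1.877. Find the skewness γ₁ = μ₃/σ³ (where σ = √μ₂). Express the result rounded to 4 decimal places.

0.6840

σ = √μ₂ = √1.96 = 1.40000
σ³ = μ₂^(3/2) = 2.74400
γ₁ = μ₃/σ³ = 1.877 / 2.74400 ≈ 0.6840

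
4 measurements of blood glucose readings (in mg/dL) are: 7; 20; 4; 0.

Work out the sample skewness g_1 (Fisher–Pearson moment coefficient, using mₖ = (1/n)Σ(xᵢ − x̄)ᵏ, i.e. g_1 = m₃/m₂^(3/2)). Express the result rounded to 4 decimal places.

x̄ = (7 + 20 + 4 + 0) / 4 = 7.7500
deviations (xᵢ − x̄): -0.7500, 12.2500, -3.7500, -7.7500
Σ(xᵢ − x̄)² = 224.7500 ⇒ m₂ = 224.7500/4 = 56.18750
Σ(xᵢ − x̄)³ = 1319.6250 ⇒ m₃ = 1319.6250/4 = 329.90625
m₂^(3/2) = 56.18750^(1.5) = 421.17207
g_1 = m₃ / m₂^(3/2) = 329.90625 / 421.17207 ≈ 0.7833

0.7833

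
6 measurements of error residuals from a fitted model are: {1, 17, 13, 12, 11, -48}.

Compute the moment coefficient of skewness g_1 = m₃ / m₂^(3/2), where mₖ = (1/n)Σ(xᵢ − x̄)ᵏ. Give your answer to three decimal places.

-1.614

x̄ = (1 + 17 + 13 + 12 + 11 - 48) / 6 = 1.0000
deviations (xᵢ − x̄): 0.0000, 16.0000, 12.0000, 11.0000, 10.0000, -49.0000
Σ(xᵢ − x̄)² = 3022.0000 ⇒ m₂ = 3022.0000/6 = 503.66667
Σ(xᵢ − x̄)³ = -109494.0000 ⇒ m₃ = -109494.0000/6 = -18249.00000
m₂^(3/2) = 503.66667^(1.5) = 11303.54882
g_1 = m₃ / m₂^(3/2) = -18249.00000 / 11303.54882 ≈ -1.614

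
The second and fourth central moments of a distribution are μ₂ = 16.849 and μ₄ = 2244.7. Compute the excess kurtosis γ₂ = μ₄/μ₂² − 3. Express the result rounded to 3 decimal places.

μ₂² = 16.849² = 283.88880
μ₄/μ₂² = 2244.7 / 283.88880 = 7.90697
γ₂ = 7.90697 − 3 ≈ 4.907

4.907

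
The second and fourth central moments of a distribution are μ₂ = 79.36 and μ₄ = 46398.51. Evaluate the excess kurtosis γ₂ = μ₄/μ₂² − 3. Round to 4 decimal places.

μ₂² = 79.36² = 6298.00960
μ₄/μ₂² = 46398.51 / 6298.00960 = 7.36717
γ₂ = 7.36717 − 3 ≈ 4.3672

4.3672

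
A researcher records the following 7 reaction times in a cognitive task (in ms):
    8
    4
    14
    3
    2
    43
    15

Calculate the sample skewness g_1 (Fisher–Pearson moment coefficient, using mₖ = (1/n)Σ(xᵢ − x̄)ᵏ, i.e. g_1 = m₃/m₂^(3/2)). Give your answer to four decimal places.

1.5233

x̄ = (8 + 4 + 14 + 3 + 2 + 43 + 15) / 7 = 12.7143
deviations (xᵢ − x̄): -4.7143, -8.7143, 1.2857, -9.7143, -10.7143, 30.2857, 2.2857
Σ(xᵢ − x̄)² = 1231.4286 ⇒ m₂ = 1231.4286/7 = 175.91837
Σ(xᵢ − x̄)³ = 24879.6735 ⇒ m₃ = 24879.6735/7 = 3554.23907
m₂^(3/2) = 175.91837^(1.5) = 2333.27957
g_1 = m₃ / m₂^(3/2) = 3554.23907 / 2333.27957 ≈ 1.5233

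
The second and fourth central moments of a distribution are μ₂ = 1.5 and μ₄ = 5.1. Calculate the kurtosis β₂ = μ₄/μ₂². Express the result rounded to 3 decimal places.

2.267

μ₂² = 1.5² = 2.25000
μ₄/μ₂² = 5.1 / 2.25000 = 2.26667
β₂ ≈ 2.267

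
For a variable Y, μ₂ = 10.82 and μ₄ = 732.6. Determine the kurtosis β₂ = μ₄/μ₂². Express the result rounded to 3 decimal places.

6.258

μ₂² = 10.82² = 117.07240
μ₄/μ₂² = 732.6 / 117.07240 = 6.25767
β₂ ≈ 6.258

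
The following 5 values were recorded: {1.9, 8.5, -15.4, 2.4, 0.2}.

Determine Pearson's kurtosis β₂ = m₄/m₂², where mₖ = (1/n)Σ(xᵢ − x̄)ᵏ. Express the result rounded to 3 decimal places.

2.782

x̄ = -0.4800
Σ(xᵢ − x̄)² = 317.6680 ⇒ m₂ = 63.53360
Σ(xᵢ − x̄)⁴ = 56157.5797 ⇒ m₄ = 11231.51595
m₂² = 4036.51833
β₂ = m₄/m₂² = 11231.51595 / 4036.51833 ≈ 2.782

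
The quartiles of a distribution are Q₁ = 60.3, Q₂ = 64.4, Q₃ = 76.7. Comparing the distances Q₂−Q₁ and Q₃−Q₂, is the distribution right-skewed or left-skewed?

Q₂ − Q₁ = 4.1;  Q₃ − Q₂ = 12.3
Q₃ − Q₂ > Q₂ − Q₁ ⇒ the upper half is more spread out ⇒ right-skewed.

right-skewed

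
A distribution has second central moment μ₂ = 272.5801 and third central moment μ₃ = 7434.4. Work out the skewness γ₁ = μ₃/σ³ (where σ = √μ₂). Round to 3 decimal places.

σ = √μ₂ = √272.5801 = 16.51000
σ³ = μ₂^(3/2) = 4500.29745
γ₁ = μ₃/σ³ = 7434.4 / 4500.29745 ≈ 1.652

1.652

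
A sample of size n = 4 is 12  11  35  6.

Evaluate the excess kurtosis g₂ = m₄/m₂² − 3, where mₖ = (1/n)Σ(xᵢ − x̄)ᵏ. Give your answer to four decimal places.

x̄ = 16.0000
Σ(xᵢ − x̄)² = 502.0000 ⇒ m₂ = 125.50000
Σ(xᵢ − x̄)⁴ = 141202.0000 ⇒ m₄ = 35300.50000
m₂² = 15750.25000
g₂ = m₄/m₂² − 3 = 2.24127 − 3 ≈ -0.7587

-0.7587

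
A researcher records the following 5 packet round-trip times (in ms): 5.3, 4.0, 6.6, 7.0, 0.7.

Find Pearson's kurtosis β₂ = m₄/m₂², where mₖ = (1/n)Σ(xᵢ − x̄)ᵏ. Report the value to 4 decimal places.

x̄ = 4.7200
Σ(xᵢ − x̄)² = 25.7480 ⇒ m₂ = 5.14960
Σ(xᵢ − x̄)⁴ = 301.0558 ⇒ m₄ = 60.21116
m₂² = 26.51838
β₂ = m₄/m₂² = 60.21116 / 26.51838 ≈ 2.2705

2.2705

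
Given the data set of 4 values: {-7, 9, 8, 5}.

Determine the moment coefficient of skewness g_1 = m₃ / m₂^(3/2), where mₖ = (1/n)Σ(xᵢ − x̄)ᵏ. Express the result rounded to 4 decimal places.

-0.9815

x̄ = (-7 + 9 + 8 + 5) / 4 = 3.7500
deviations (xᵢ − x̄): -10.7500, 5.2500, 4.2500, 1.2500
Σ(xᵢ − x̄)² = 162.7500 ⇒ m₂ = 162.7500/4 = 40.68750
Σ(xᵢ − x̄)³ = -1018.8750 ⇒ m₃ = -1018.8750/4 = -254.71875
m₂^(3/2) = 40.68750^(1.5) = 259.53236
g_1 = m₃ / m₂^(3/2) = -254.71875 / 259.53236 ≈ -0.9815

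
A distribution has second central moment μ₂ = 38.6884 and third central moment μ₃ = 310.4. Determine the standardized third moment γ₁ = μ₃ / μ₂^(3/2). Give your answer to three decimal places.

σ = √μ₂ = √38.6884 = 6.22000
σ³ = μ₂^(3/2) = 240.64185
γ₁ = μ₃/σ³ = 310.4 / 240.64185 ≈ 1.290

1.290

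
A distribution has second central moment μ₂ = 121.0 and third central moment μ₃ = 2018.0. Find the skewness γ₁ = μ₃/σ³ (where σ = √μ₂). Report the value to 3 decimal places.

σ = √μ₂ = √121.0 = 11.00000
σ³ = μ₂^(3/2) = 1331.00000
γ₁ = μ₃/σ³ = 2018.0 / 1331.00000 ≈ 1.516

1.516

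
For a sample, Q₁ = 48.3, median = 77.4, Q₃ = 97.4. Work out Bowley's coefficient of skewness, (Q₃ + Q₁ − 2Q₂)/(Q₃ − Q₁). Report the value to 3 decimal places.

numerator: Q₃ + Q₁ − 2Q₂ = 97.4 + 48.3 − 2×77.4 = -9.1000
denominator: Q₃ − Q₁ = 97.4 − 48.3 = 49.1000
Bowley skewness = -9.1000 / 49.1000 ≈ -0.185

-0.185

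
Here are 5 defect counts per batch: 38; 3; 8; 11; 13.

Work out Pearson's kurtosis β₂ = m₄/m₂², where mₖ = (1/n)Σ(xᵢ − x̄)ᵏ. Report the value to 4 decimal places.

x̄ = 14.6000
Σ(xᵢ − x̄)² = 741.2000 ⇒ m₂ = 148.24000
Σ(xᵢ − x̄)⁴ = 320000.3360 ⇒ m₄ = 64000.06720
m₂² = 21975.09760
β₂ = m₄/m₂² = 64000.06720 / 21975.09760 ≈ 2.9124

2.9124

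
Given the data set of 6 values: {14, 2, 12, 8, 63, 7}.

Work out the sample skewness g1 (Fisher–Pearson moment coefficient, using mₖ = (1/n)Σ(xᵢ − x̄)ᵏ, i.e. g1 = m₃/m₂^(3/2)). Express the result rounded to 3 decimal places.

1.651

x̄ = (14 + 2 + 12 + 8 + 63 + 7) / 6 = 17.6667
deviations (xᵢ − x̄): -3.6667, -15.6667, -5.6667, -9.6667, 45.3333, -10.6667
Σ(xᵢ − x̄)² = 2553.3333 ⇒ m₂ = 2553.3333/6 = 425.55556
Σ(xᵢ − x̄)³ = 86971.5556 ⇒ m₃ = 86971.5556/6 = 14495.25926
m₂^(3/2) = 425.55556^(1.5) = 8778.78467
g1 = m₃ / m₂^(3/2) = 14495.25926 / 8778.78467 ≈ 1.651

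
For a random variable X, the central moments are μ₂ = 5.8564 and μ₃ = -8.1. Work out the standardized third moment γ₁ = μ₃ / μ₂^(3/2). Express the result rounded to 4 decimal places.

-0.5715

σ = √μ₂ = √5.8564 = 2.42000
σ³ = μ₂^(3/2) = 14.17249
γ₁ = μ₃/σ³ = -8.1 / 14.17249 ≈ -0.5715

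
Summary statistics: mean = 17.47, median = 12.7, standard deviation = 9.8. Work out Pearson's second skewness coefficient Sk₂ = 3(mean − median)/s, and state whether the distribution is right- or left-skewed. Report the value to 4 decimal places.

1.4602, right-skewed

Sk₂ = 3(17.47 − 12.7) / 9.8 = 3 × 4.7700 / 9.8
    = 14.3100 / 9.8 ≈ 1.4602
Sk₂ > 0 ⇒ mean > median ⇒ right-skewed (positive skew).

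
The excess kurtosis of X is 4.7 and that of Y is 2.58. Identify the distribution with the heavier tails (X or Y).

Higher excess kurtosis ⇒ heavier tails relative to the normal distribution.
4.7 vs 2.58: the larger is 4.7, so X has heavier tails.

X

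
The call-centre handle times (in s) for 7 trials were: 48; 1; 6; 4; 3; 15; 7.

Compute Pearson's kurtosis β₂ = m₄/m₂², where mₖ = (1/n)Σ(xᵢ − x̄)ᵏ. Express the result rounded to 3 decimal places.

x̄ = 12.0000
Σ(xᵢ − x̄)² = 1632.0000 ⇒ m₂ = 233.14286
Σ(xᵢ − x̄)⁴ = 1706916.0000 ⇒ m₄ = 243845.14286
m₂² = 54355.59184
β₂ = m₄/m₂² = 243845.14286 / 54355.59184 ≈ 4.486

4.486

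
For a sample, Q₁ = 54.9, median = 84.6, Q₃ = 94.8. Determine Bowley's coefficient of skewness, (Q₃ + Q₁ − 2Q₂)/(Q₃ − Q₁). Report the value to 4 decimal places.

numerator: Q₃ + Q₁ − 2Q₂ = 94.8 + 54.9 − 2×84.6 = -19.5000
denominator: Q₃ − Q₁ = 94.8 − 54.9 = 39.9000
Bowley skewness = -19.5000 / 39.9000 ≈ -0.4887

-0.4887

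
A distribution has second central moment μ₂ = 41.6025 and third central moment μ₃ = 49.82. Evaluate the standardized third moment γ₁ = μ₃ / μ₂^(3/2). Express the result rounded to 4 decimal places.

σ = √μ₂ = √41.6025 = 6.45000
σ³ = μ₂^(3/2) = 268.33612
γ₁ = μ₃/σ³ = 49.82 / 268.33612 ≈ 0.1857

0.1857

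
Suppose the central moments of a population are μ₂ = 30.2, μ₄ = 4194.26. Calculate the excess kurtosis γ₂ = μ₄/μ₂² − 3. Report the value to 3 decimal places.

μ₂² = 30.2² = 912.04000
μ₄/μ₂² = 4194.26 / 912.04000 = 4.59877
γ₂ = 4.59877 − 3 ≈ 1.599

1.599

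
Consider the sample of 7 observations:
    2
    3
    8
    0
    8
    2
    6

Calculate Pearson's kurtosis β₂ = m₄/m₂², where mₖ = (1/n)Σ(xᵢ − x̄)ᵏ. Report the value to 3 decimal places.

1.499

x̄ = 4.1429
Σ(xᵢ − x̄)² = 60.8571 ⇒ m₂ = 8.69388
Σ(xᵢ − x̄)⁴ = 793.0321 ⇒ m₄ = 113.29030
m₂² = 75.58351
β₂ = m₄/m₂² = 113.29030 / 75.58351 ≈ 1.499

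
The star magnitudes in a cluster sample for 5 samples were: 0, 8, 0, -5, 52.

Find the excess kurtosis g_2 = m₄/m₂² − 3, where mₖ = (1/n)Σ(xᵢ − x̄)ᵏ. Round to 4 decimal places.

0.0504

x̄ = 11.0000
Σ(xᵢ − x̄)² = 2188.0000 ⇒ m₂ = 437.60000
Σ(xᵢ − x̄)⁴ = 2920660.0000 ⇒ m₄ = 584132.00000
m₂² = 191493.76000
g_2 = m₄/m₂² − 3 = 3.05040 − 3 ≈ 0.0504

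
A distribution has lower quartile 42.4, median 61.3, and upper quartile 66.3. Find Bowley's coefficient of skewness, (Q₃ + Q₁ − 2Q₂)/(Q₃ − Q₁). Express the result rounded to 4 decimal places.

numerator: Q₃ + Q₁ − 2Q₂ = 66.3 + 42.4 − 2×61.3 = -13.9000
denominator: Q₃ − Q₁ = 66.3 − 42.4 = 23.9000
Bowley skewness = -13.9000 / 23.9000 ≈ -0.5816

-0.5816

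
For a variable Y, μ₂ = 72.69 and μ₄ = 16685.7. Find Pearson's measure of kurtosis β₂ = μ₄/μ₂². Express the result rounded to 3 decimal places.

μ₂² = 72.69² = 5283.83610
μ₄/μ₂² = 16685.7 / 5283.83610 = 3.15788
β₂ ≈ 3.158

3.158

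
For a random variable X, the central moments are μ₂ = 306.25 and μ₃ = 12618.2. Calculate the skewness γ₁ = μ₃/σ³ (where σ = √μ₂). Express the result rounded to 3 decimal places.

σ = √μ₂ = √306.25 = 17.50000
σ³ = μ₂^(3/2) = 5359.37500
γ₁ = μ₃/σ³ = 12618.2 / 5359.37500 ≈ 2.354

2.354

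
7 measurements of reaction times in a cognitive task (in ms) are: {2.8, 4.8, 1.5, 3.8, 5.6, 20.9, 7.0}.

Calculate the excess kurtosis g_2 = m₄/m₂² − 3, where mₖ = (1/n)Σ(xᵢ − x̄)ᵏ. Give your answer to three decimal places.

1.495

x̄ = 6.6286
Σ(xᵢ − x̄)² = 257.1743 ⇒ m₂ = 36.73918
Σ(xᵢ − x̄)⁴ = 42465.9606 ⇒ m₄ = 6066.56581
m₂² = 1349.76762
g_2 = m₄/m₂² − 3 = 4.49453 − 3 ≈ 1.495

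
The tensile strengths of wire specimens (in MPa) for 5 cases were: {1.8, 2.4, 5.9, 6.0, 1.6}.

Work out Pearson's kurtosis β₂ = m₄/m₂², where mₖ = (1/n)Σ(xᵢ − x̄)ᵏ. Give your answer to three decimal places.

x̄ = 3.5400
Σ(xᵢ − x̄)² = 19.7120 ⇒ m₂ = 3.94240
Σ(xᵢ − x̄)⁴ = 92.6623 ⇒ m₄ = 18.53246
m₂² = 15.54252
β₂ = m₄/m₂² = 18.53246 / 15.54252 ≈ 1.192

1.192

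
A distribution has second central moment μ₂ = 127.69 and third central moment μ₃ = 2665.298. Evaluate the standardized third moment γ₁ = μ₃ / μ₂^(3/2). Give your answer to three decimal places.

1.847

σ = √μ₂ = √127.69 = 11.30000
σ³ = μ₂^(3/2) = 1442.89700
γ₁ = μ₃/σ³ = 2665.298 / 1442.89700 ≈ 1.847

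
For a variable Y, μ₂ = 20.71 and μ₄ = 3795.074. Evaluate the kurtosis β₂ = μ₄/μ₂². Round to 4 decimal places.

μ₂² = 20.71² = 428.90410
μ₄/μ₂² = 3795.074 / 428.90410 = 8.84830
β₂ ≈ 8.8483

8.8483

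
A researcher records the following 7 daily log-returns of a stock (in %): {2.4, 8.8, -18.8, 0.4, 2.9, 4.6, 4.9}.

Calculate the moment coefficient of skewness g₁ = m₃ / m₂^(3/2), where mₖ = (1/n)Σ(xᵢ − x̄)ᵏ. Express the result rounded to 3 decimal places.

x̄ = (2.4 + 8.8 - 18.8 + 0.4 + 2.9 + 4.6 + 4.9) / 7 = 0.7429
deviations (xᵢ − x̄): 1.6571, 8.0571, -19.5429, -0.3429, 2.1571, 3.8571, 4.1571
Σ(xᵢ − x̄)² = 486.5171 ⇒ m₂ = 486.5171/7 = 69.50245
Σ(xᵢ − x̄)³ = -6797.0458 ⇒ m₃ = -6797.0458/7 = -971.00654
m₂^(3/2) = 69.50245^(1.5) = 579.42891
g₁ = m₃ / m₂^(3/2) = -971.00654 / 579.42891 ≈ -1.676

-1.676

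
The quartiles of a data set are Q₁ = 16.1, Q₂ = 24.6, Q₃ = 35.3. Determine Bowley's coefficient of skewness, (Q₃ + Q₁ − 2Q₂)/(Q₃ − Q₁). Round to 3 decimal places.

numerator: Q₃ + Q₁ − 2Q₂ = 35.3 + 16.1 − 2×24.6 = 2.2000
denominator: Q₃ − Q₁ = 35.3 − 16.1 = 19.2000
Bowley skewness = 2.2000 / 19.2000 ≈ 0.115

0.115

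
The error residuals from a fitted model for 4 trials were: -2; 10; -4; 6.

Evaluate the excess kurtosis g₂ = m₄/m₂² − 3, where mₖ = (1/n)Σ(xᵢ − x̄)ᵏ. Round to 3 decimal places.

-1.716

x̄ = 2.5000
Σ(xᵢ − x̄)² = 131.0000 ⇒ m₂ = 32.75000
Σ(xᵢ − x̄)⁴ = 5509.2500 ⇒ m₄ = 1377.31250
m₂² = 1072.56250
g₂ = m₄/m₂² − 3 = 1.28413 − 3 ≈ -1.716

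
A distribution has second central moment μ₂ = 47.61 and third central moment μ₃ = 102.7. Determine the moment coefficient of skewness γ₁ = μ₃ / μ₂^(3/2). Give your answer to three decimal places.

σ = √μ₂ = √47.61 = 6.90000
σ³ = μ₂^(3/2) = 328.50900
γ₁ = μ₃/σ³ = 102.7 / 328.50900 ≈ 0.313

0.313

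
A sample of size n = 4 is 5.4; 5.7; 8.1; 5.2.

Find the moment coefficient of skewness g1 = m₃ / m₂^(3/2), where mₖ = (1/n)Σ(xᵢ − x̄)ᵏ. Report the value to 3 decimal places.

1.076

x̄ = (5.4 + 5.7 + 8.1 + 5.2) / 4 = 6.1000
deviations (xᵢ − x̄): -0.7000, -0.4000, 2.0000, -0.9000
Σ(xᵢ − x̄)² = 5.4600 ⇒ m₂ = 5.4600/4 = 1.36500
Σ(xᵢ − x̄)³ = 6.8640 ⇒ m₃ = 6.8640/4 = 1.71600
m₂^(3/2) = 1.36500^(1.5) = 1.59477
g1 = m₃ / m₂^(3/2) = 1.71600 / 1.59477 ≈ 1.076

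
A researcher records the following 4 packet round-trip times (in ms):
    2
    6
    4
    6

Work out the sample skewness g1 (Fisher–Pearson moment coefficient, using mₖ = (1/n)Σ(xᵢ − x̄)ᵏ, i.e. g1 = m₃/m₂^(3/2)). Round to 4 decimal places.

-0.4934

x̄ = (2 + 6 + 4 + 6) / 4 = 4.5000
deviations (xᵢ − x̄): -2.5000, 1.5000, -0.5000, 1.5000
Σ(xᵢ − x̄)² = 11.0000 ⇒ m₂ = 11.0000/4 = 2.75000
Σ(xᵢ − x̄)³ = -9.0000 ⇒ m₃ = -9.0000/4 = -2.25000
m₂^(3/2) = 2.75000^(1.5) = 4.56036
g1 = m₃ / m₂^(3/2) = -2.25000 / 4.56036 ≈ -0.4934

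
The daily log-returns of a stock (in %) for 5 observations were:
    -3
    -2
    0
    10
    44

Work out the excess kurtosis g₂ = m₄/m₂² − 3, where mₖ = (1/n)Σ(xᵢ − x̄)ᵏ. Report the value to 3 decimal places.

-0.108

x̄ = 9.8000
Σ(xᵢ − x̄)² = 1568.8000 ⇒ m₂ = 313.76000
Σ(xᵢ − x̄)⁴ = 1423512.7360 ⇒ m₄ = 284702.54720
m₂² = 98445.33760
g₂ = m₄/m₂² − 3 = 2.89199 − 3 ≈ -0.108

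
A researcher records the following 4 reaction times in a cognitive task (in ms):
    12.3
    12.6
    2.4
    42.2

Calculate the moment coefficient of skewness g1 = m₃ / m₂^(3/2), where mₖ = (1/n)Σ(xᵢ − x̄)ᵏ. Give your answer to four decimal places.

0.8828

x̄ = (12.3 + 12.6 + 2.4 + 42.2) / 4 = 17.3750
deviations (xᵢ − x̄): -5.0750, -4.7750, -14.9750, 24.8250
Σ(xᵢ − x̄)² = 889.0875 ⇒ m₂ = 889.0875/4 = 222.27188
Σ(xᵢ − x̄)³ = 11701.4306 ⇒ m₃ = 11701.4306/4 = 2925.35766
m₂^(3/2) = 222.27188^(1.5) = 3313.80363
g1 = m₃ / m₂^(3/2) = 2925.35766 / 3313.80363 ≈ 0.8828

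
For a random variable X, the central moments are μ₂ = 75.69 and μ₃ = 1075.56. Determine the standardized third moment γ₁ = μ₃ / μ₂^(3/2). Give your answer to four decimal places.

1.6333

σ = √μ₂ = √75.69 = 8.70000
σ³ = μ₂^(3/2) = 658.50300
γ₁ = μ₃/σ³ = 1075.56 / 658.50300 ≈ 1.6333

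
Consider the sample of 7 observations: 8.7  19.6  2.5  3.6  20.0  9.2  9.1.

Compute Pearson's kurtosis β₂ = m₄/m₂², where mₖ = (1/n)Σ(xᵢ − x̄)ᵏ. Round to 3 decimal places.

x̄ = 10.3857
Σ(xᵢ − x̄)² = 291.4686 ⇒ m₂ = 41.63837
Σ(xᵢ − x̄)⁴ = 21752.5862 ⇒ m₄ = 3107.51231
m₂² = 1733.75364
β₂ = m₄/m₂² = 3107.51231 / 1733.75364 ≈ 1.792

1.792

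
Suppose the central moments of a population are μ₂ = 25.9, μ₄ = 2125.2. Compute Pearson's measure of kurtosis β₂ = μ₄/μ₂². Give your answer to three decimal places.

μ₂² = 25.9² = 670.81000
μ₄/μ₂² = 2125.2 / 670.81000 = 3.16811
β₂ ≈ 3.168

3.168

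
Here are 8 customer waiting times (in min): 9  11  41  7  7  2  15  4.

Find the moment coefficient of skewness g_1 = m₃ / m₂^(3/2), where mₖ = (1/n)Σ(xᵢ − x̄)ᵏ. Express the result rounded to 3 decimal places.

1.818

x̄ = (9 + 11 + 41 + 7 + 7 + 2 + 15 + 4) / 8 = 12.0000
deviations (xᵢ − x̄): -3.0000, -1.0000, 29.0000, -5.0000, -5.0000, -10.0000, 3.0000, -8.0000
Σ(xᵢ − x̄)² = 1074.0000 ⇒ m₂ = 1074.0000/8 = 134.25000
Σ(xᵢ − x̄)³ = 22626.0000 ⇒ m₃ = 22626.0000/8 = 2828.25000
m₂^(3/2) = 134.25000^(1.5) = 1555.50511
g_1 = m₃ / m₂^(3/2) = 2828.25000 / 1555.50511 ≈ 1.818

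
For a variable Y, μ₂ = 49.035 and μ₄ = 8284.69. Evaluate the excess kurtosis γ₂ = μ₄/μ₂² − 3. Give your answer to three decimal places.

0.446

μ₂² = 49.035² = 2404.43122
μ₄/μ₂² = 8284.69 / 2404.43122 = 3.44559
γ₂ = 3.44559 − 3 ≈ 0.446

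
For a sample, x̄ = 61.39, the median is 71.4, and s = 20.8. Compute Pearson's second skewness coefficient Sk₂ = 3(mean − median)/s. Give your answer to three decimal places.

-1.444

Sk₂ = 3(61.39 − 71.4) / 20.8 = 3 × -10.0100 / 20.8
    = -30.0300 / 20.8 ≈ -1.444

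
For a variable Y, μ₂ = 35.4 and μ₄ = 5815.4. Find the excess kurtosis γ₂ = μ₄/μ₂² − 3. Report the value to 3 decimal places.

1.641

μ₂² = 35.4² = 1253.16000
μ₄/μ₂² = 5815.4 / 1253.16000 = 4.64059
γ₂ = 4.64059 − 3 ≈ 1.641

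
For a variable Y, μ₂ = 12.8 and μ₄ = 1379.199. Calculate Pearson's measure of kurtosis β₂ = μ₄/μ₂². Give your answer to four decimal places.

μ₂² = 12.8² = 163.84000
μ₄/μ₂² = 1379.199 / 163.84000 = 8.41796
β₂ ≈ 8.4180

8.4180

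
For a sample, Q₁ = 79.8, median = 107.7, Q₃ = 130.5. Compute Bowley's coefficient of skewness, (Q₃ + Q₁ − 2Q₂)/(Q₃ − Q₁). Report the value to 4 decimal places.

-0.1006

numerator: Q₃ + Q₁ − 2Q₂ = 130.5 + 79.8 − 2×107.7 = -5.1000
denominator: Q₃ − Q₁ = 130.5 − 79.8 = 50.7000
Bowley skewness = -5.1000 / 50.7000 ≈ -0.1006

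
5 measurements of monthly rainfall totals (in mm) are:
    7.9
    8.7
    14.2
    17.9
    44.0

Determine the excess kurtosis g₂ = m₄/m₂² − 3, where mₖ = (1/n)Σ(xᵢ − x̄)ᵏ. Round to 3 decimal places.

x̄ = 18.5400
Σ(xᵢ − x̄)² = 877.4920 ⇒ m₂ = 175.49840
Σ(xᵢ − x̄)⁴ = 442724.8363 ⇒ m₄ = 88544.96726
m₂² = 30799.68840
g₂ = m₄/m₂² − 3 = 2.87487 − 3 ≈ -0.125

-0.125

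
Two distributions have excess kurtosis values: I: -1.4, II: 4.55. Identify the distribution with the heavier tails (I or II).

II

Higher excess kurtosis ⇒ heavier tails relative to the normal distribution.
-1.4 vs 4.55: the larger is 4.55, so II has heavier tails. (II is leptokurtic — heavier-than-normal tails; the other is platykurtic.)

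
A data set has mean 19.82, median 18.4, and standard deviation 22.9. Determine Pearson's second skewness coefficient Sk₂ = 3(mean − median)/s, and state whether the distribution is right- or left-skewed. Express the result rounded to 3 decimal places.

Sk₂ = 3(19.82 − 18.4) / 22.9 = 3 × 1.4200 / 22.9
    = 4.2600 / 22.9 ≈ 0.186
Sk₂ > 0 ⇒ mean > median ⇒ right-skewed (positive skew).

0.186, right-skewed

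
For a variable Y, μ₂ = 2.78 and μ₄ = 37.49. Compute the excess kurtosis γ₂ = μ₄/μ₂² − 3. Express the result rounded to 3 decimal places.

μ₂² = 2.78² = 7.72840
μ₄/μ₂² = 37.49 / 7.72840 = 4.85094
γ₂ = 4.85094 − 3 ≈ 1.851

1.851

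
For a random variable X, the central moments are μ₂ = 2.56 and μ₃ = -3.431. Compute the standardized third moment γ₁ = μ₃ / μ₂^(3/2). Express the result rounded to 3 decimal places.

σ = √μ₂ = √2.56 = 1.60000
σ³ = μ₂^(3/2) = 4.09600
γ₁ = μ₃/σ³ = -3.431 / 4.09600 ≈ -0.838

-0.838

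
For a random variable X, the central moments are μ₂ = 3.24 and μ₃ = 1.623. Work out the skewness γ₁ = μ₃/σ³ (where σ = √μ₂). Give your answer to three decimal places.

0.278

σ = √μ₂ = √3.24 = 1.80000
σ³ = μ₂^(3/2) = 5.83200
γ₁ = μ₃/σ³ = 1.623 / 5.83200 ≈ 0.278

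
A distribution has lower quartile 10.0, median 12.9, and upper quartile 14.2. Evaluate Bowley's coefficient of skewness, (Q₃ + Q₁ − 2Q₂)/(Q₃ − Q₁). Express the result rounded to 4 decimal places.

numerator: Q₃ + Q₁ − 2Q₂ = 14.2 + 10.0 − 2×12.9 = -1.6000
denominator: Q₃ − Q₁ = 14.2 − 10.0 = 4.2000
Bowley skewness = -1.6000 / 4.2000 ≈ -0.3810

-0.3810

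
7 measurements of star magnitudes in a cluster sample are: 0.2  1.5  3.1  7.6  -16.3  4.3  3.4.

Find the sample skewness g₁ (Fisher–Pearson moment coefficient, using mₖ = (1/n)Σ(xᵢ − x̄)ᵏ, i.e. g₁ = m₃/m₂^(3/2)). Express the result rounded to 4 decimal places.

-1.6551

x̄ = (0.2 + 1.5 + 3.1 + 7.6 - 16.3 + 4.3 + 3.4) / 7 = 0.5429
deviations (xᵢ − x̄): -0.3429, 0.9571, 2.5571, 7.0571, -16.8429, 3.7571, 2.8571
Σ(xᵢ − x̄)² = 363.3371 ⇒ m₂ = 363.3371/7 = 51.90531
Σ(xᵢ − x̄)³ = -4332.6263 ⇒ m₃ = -4332.6263/7 = -618.94662
m₂^(3/2) = 51.90531^(1.5) = 373.95353
g₁ = m₃ / m₂^(3/2) = -618.94662 / 373.95353 ≈ -1.6551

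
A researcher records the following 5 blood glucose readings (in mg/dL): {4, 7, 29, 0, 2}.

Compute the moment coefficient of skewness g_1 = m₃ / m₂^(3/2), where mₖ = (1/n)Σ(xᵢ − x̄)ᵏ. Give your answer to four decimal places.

x̄ = (4 + 7 + 29 + 0 + 2) / 5 = 8.4000
deviations (xᵢ − x̄): -4.4000, -1.4000, 20.6000, -8.4000, -6.4000
Σ(xᵢ − x̄)² = 557.2000 ⇒ m₂ = 557.2000/5 = 111.44000
Σ(xᵢ − x̄)³ = 7799.0400 ⇒ m₃ = 7799.0400/5 = 1559.80800
m₂^(3/2) = 111.44000^(1.5) = 1176.41798
g_1 = m₃ / m₂^(3/2) = 1559.80800 / 1176.41798 ≈ 1.3259

1.3259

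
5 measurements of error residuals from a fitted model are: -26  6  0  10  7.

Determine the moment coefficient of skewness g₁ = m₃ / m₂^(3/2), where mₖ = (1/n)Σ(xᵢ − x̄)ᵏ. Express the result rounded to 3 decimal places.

-1.285

x̄ = (-26 + 6 + 0 + 10 + 7) / 5 = -0.6000
deviations (xᵢ − x̄): -25.4000, 6.6000, 0.6000, 10.6000, 7.6000
Σ(xᵢ − x̄)² = 859.2000 ⇒ m₂ = 859.2000/5 = 171.84000
Σ(xᵢ − x̄)³ = -14469.3600 ⇒ m₃ = -14469.3600/5 = -2893.87200
m₂^(3/2) = 171.84000^(1.5) = 2252.61201
g₁ = m₃ / m₂^(3/2) = -2893.87200 / 2252.61201 ≈ -1.285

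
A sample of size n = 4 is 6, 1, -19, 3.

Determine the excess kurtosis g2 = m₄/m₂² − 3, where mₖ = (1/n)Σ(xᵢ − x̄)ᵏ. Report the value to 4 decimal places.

x̄ = -2.2500
Σ(xᵢ − x̄)² = 386.7500 ⇒ m₂ = 96.68750
Σ(xᵢ − x̄)⁴ = 84219.0781 ⇒ m₄ = 21054.76953
m₂² = 9348.47266
g2 = m₄/m₂² − 3 = 2.25221 − 3 ≈ -0.7478

-0.7478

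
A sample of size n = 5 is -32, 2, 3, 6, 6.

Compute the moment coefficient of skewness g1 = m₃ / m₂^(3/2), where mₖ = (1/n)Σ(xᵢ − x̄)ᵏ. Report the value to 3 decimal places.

x̄ = (-32 + 2 + 3 + 6 + 6) / 5 = -3.0000
deviations (xᵢ − x̄): -29.0000, 5.0000, 6.0000, 9.0000, 9.0000
Σ(xᵢ − x̄)² = 1064.0000 ⇒ m₂ = 1064.0000/5 = 212.80000
Σ(xᵢ − x̄)³ = -22590.0000 ⇒ m₃ = -22590.0000/5 = -4518.00000
m₂^(3/2) = 212.80000^(1.5) = 3104.25533
g1 = m₃ / m₂^(3/2) = -4518.00000 / 3104.25533 ≈ -1.455

-1.455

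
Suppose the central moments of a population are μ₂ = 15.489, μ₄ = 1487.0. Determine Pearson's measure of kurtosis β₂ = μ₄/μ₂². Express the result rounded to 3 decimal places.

6.198

μ₂² = 15.489² = 239.90912
μ₄/μ₂² = 1487.0 / 239.90912 = 6.19818
β₂ ≈ 6.198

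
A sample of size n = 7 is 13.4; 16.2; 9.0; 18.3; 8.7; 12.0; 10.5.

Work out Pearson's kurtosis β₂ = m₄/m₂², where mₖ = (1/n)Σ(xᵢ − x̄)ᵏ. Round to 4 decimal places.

x̄ = 12.5857
Σ(xᵢ − x̄)² = 79.0286 ⇒ m₂ = 11.28980
Σ(xᵢ − x̄)⁴ = 1649.6320 ⇒ m₄ = 235.66171
m₂² = 127.45949
β₂ = m₄/m₂² = 235.66171 / 127.45949 ≈ 1.8489

1.8489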